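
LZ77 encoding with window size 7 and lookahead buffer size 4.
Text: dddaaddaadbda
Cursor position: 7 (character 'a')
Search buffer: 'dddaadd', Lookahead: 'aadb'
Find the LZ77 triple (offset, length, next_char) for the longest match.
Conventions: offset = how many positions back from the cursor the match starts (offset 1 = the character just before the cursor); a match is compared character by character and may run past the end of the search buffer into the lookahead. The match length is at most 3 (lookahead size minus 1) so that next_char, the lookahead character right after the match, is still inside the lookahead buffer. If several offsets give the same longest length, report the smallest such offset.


Try each offset into the search buffer:
  offset=1 (pos 6, char 'd'): match length 0
  offset=2 (pos 5, char 'd'): match length 0
  offset=3 (pos 4, char 'a'): match length 1
  offset=4 (pos 3, char 'a'): match length 3
  offset=5 (pos 2, char 'd'): match length 0
  offset=6 (pos 1, char 'd'): match length 0
  offset=7 (pos 0, char 'd'): match length 0
Longest match has length 3 at offset 4.
next_char = character at position 7 + 3 = 10 -> 'b'

Best match: offset=4, length=3 (matching 'aad' starting at position 3)
LZ77 triple: (4, 3, 'b')


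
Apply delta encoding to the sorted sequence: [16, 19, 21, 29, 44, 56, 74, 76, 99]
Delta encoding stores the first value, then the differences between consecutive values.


First value: 16
Deltas:
  19 - 16 = 3
  21 - 19 = 2
  29 - 21 = 8
  44 - 29 = 15
  56 - 44 = 12
  74 - 56 = 18
  76 - 74 = 2
  99 - 76 = 23


Delta encoded: [16, 3, 2, 8, 15, 12, 18, 2, 23]


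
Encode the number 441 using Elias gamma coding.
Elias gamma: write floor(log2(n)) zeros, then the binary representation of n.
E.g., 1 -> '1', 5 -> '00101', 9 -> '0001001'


num_bits = floor(log2(441)) + 1 = 9
leading_zeros = num_bits - 1 = 8
binary(441) = 110111001

Elias gamma(441) = '00000000' + '110111001' = 00000000110111001 (17 bits)


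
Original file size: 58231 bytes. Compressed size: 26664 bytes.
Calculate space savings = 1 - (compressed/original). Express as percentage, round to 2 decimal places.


ratio = compressed/original = 26664/58231 = 0.4579
savings = 1 - ratio = 1 - 0.4579 = 0.5421
as a percentage: 0.5421 * 100 = 54.21%

Space savings = 1 - 26664/58231 = 54.21%


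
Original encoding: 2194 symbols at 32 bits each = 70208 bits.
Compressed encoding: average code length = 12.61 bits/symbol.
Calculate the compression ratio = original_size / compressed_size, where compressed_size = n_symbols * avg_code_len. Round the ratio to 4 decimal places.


original_size = n_symbols * orig_bits = 2194 * 32 = 70208 bits
compressed_size = n_symbols * avg_code_len = 2194 * 12.61 = 27666.34 bits
ratio = original_size / compressed_size = 70208 / 27666.34 = 2.5377

Compression ratio = 2.5377


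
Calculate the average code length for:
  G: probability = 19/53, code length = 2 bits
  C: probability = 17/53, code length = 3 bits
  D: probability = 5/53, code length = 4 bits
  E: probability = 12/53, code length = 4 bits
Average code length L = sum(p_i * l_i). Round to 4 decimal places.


Weighted contributions p_i * l_i:
  G: (19/53) * 2 = 38/53
  C: (17/53) * 3 = 51/53
  D: (5/53) * 4 = 20/53
  E: (12/53) * 4 = 48/53
Sum = (38 + 51 + 20 + 48)/53 = 157/53

L = 157/53 = 2.9623 bits/symbol


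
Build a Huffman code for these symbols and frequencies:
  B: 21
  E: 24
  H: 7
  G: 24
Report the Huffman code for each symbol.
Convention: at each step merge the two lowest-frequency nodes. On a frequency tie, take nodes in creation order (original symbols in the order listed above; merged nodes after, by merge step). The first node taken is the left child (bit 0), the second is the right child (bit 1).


Huffman tree construction:
Step 1: Merge H(7) + B(21) = 28
Step 2: Merge E(24) + G(24) = 48
Step 3: Merge (H+B)(28) + (E+G)(48) = 76
Read each symbol's code off the tree from the root (left child = 0, right child = 1).

Codes:
  B: 01 (length 2)
  E: 10 (length 2)
  H: 00 (length 2)
  G: 11 (length 2)
Average code length: 152/76 = 2.0000 bits/symbol


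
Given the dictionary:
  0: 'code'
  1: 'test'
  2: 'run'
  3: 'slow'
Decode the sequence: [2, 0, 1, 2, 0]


Look up each index in the dictionary:
  2 -> 'run'
  0 -> 'code'
  1 -> 'test'
  2 -> 'run'
  0 -> 'code'

Decoded: "run code test run code"


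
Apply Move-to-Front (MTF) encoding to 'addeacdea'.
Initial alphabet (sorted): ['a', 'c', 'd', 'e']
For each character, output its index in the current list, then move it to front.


MTF encoding:
'a': index 0 in ['a', 'c', 'd', 'e'] -> ['a', 'c', 'd', 'e']
'd': index 2 in ['a', 'c', 'd', 'e'] -> ['d', 'a', 'c', 'e']
'd': index 0 in ['d', 'a', 'c', 'e'] -> ['d', 'a', 'c', 'e']
'e': index 3 in ['d', 'a', 'c', 'e'] -> ['e', 'd', 'a', 'c']
'a': index 2 in ['e', 'd', 'a', 'c'] -> ['a', 'e', 'd', 'c']
'c': index 3 in ['a', 'e', 'd', 'c'] -> ['c', 'a', 'e', 'd']
'd': index 3 in ['c', 'a', 'e', 'd'] -> ['d', 'c', 'a', 'e']
'e': index 3 in ['d', 'c', 'a', 'e'] -> ['e', 'd', 'c', 'a']
'a': index 3 in ['e', 'd', 'c', 'a'] -> ['a', 'e', 'd', 'c']


Output: [0, 2, 0, 3, 2, 3, 3, 3, 3]


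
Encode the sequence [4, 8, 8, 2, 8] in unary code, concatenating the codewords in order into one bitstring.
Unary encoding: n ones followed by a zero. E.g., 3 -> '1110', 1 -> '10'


Encode each number as n ones followed by a terminating 0:
  4 -> 11110 (5 bits)
  8 -> 111111110 (9 bits)
  8 -> 111111110 (9 bits)
  2 -> 110 (3 bits)
  8 -> 111111110 (9 bits)
Total length = 5 + 9 + 9 + 3 + 9 = 35 bits.

Unary([4, 8, 8, 2, 8]) = 11110111111110111111110110111111110 (35 bits)


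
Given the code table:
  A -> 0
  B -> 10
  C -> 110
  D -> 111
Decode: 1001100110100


Decoding:
10 -> B
0 -> A
110 -> C
0 -> A
110 -> C
10 -> B
0 -> A


Result: BACACBA


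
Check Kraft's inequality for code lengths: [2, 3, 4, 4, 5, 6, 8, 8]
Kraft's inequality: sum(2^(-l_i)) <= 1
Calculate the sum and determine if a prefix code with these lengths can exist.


Sum = 2^(-2) + 2^(-3) + 2^(-4) + 2^(-4) + 2^(-5) + 2^(-6) + 2^(-8) + 2^(-8)
    = 0.25 + 0.125 + 0.0625 + 0.0625 + 0.03125 + 0.015625 + 0.00390625 + 0.00390625
    = 142/256 = 0.5546875
Since 0.5546875 <= 1, Kraft's inequality IS satisfied.
A prefix code with these lengths CAN exist.

Kraft sum = 0.5546875. Satisfied.


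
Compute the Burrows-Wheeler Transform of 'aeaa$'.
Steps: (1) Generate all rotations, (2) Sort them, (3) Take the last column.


Rotations (sorted):
  0: $aeaa -> last char: a
  1: a$aea -> last char: a
  2: aa$ae -> last char: e
  3: aeaa$ -> last char: $
  4: eaa$a -> last char: a


BWT = aae$a


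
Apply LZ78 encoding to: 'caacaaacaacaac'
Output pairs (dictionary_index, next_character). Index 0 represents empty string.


LZ78 encoding steps:
Dictionary: {0: ''}
Step 1: w='' (idx 0), next='c' -> output (0, 'c'), add 'c' as idx 1
Step 2: w='' (idx 0), next='a' -> output (0, 'a'), add 'a' as idx 2
Step 3: w='a' (idx 2), next='c' -> output (2, 'c'), add 'ac' as idx 3
Step 4: w='a' (idx 2), next='a' -> output (2, 'a'), add 'aa' as idx 4
Step 5: w='ac' (idx 3), next='a' -> output (3, 'a'), add 'aca' as idx 5
Step 6: w='aca' (idx 5), next='a' -> output (5, 'a'), add 'acaa' as idx 6
Step 7: w='c' (idx 1), end of input -> output (1, '')


Encoded: [(0, 'c'), (0, 'a'), (2, 'c'), (2, 'a'), (3, 'a'), (5, 'a'), (1, '')]


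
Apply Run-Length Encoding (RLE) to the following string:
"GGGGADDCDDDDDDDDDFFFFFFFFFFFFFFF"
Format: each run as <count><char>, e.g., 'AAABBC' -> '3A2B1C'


Scanning runs left to right:
  i=0: run of 'G' x 4 -> '4G'
  i=4: run of 'A' x 1 -> '1A'
  i=5: run of 'D' x 2 -> '2D'
  i=7: run of 'C' x 1 -> '1C'
  i=8: run of 'D' x 9 -> '9D'
  i=17: run of 'F' x 15 -> '15F'

RLE = 4G1A2D1C9D15F


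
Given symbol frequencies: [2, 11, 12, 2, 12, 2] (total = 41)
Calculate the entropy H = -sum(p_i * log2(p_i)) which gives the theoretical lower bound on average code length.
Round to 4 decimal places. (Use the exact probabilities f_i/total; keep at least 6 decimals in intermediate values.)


Per-symbol terms -p_i * log2(p_i) with p_i = f_i/41:
  p = 2/41 = 0.048780: log2(p) = -4.357552, -p*log2(p) = 0.212564
  p = 11/41 = 0.268293: log2(p) = -1.898120, -p*log2(p) = 0.509252
  p = 12/41 = 0.292683: log2(p) = -1.772590, -p*log2(p) = 0.518807
  p = 2/41 = 0.048780: log2(p) = -4.357552, -p*log2(p) = 0.212564
  p = 12/41 = 0.292683: log2(p) = -1.772590, -p*log2(p) = 0.518807
  p = 2/41 = 0.048780: log2(p) = -4.357552, -p*log2(p) = 0.212564
H = 0.212564 + 0.509252 + 0.518807 + 0.212564 + 0.518807 + 0.212564 = 2.184558

H = 2.1846 bits/symbol


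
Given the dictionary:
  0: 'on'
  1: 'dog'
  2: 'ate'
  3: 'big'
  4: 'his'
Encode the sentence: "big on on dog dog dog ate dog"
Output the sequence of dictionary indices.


Look up each word in the dictionary:
  'big' -> 3
  'on' -> 0
  'on' -> 0
  'dog' -> 1
  'dog' -> 1
  'dog' -> 1
  'ate' -> 2
  'dog' -> 1

Encoded: [3, 0, 0, 1, 1, 1, 2, 1]


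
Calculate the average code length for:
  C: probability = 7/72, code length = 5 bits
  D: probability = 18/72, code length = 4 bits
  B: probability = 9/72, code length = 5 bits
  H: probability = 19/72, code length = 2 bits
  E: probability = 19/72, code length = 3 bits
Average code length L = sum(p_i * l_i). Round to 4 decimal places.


Weighted contributions p_i * l_i:
  C: (7/72) * 5 = 35/72
  D: (18/72) * 4 = 72/72
  B: (9/72) * 5 = 45/72
  H: (19/72) * 2 = 38/72
  E: (19/72) * 3 = 57/72
Sum = (35 + 72 + 45 + 38 + 57)/72 = 247/72

L = 247/72 = 3.4306 bits/symbol


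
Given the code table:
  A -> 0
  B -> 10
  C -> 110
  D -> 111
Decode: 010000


Decoding:
0 -> A
10 -> B
0 -> A
0 -> A
0 -> A


Result: ABAAA


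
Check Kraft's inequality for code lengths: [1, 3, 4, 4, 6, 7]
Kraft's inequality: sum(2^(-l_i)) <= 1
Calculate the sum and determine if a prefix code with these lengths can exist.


Sum = 2^(-1) + 2^(-3) + 2^(-4) + 2^(-4) + 2^(-6) + 2^(-7)
    = 0.5 + 0.125 + 0.0625 + 0.0625 + 0.015625 + 0.0078125
    = 99/128 = 0.7734375
Since 0.7734375 <= 1, Kraft's inequality IS satisfied.
A prefix code with these lengths CAN exist.

Kraft sum = 0.7734375. Satisfied.


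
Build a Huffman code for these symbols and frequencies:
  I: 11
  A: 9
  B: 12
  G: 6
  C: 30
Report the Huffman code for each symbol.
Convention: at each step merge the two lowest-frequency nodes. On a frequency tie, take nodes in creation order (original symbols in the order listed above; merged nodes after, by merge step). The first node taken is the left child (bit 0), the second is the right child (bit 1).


Huffman tree construction:
Step 1: Merge G(6) + A(9) = 15
Step 2: Merge I(11) + B(12) = 23
Step 3: Merge (G+A)(15) + (I+B)(23) = 38
Step 4: Merge C(30) + ((G+A)+(I+B))(38) = 68
Read each symbol's code off the tree from the root (left child = 0, right child = 1).

Codes:
  I: 110 (length 3)
  A: 101 (length 3)
  B: 111 (length 3)
  G: 100 (length 3)
  C: 0 (length 1)
Average code length: 144/68 = 2.1176 bits/symbol


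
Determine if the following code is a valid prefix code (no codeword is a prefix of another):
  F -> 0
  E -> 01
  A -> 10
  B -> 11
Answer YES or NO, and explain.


Checking each pair (does one codeword prefix another?):
  F='0' vs E='01': prefix -- VIOLATION

NO -- this is NOT a valid prefix code. F (0) is a prefix of E (01).


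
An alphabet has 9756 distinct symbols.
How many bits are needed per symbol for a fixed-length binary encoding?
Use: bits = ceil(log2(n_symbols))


log2(9756) = 13.2521
Bracket: 2^13 = 8192 < 9756 <= 2^14 = 16384
So ceil(log2(9756)) = 14

bits = ceil(log2(9756)) = ceil(13.2521) = 14 bits


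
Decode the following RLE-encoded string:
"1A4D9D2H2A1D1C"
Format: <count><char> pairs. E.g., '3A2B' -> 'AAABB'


Expanding each <count><char> pair:
  1A -> 'A'
  4D -> 'DDDD'
  9D -> 'DDDDDDDDD'
  2H -> 'HH'
  2A -> 'AA'
  1D -> 'D'
  1C -> 'C'

Decoded = ADDDDDDDDDDDDDHHAADC


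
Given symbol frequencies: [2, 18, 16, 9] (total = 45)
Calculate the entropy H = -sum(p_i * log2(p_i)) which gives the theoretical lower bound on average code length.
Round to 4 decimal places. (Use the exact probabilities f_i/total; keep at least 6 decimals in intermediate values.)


Per-symbol terms -p_i * log2(p_i) with p_i = f_i/45:
  p = 2/45 = 0.044444: log2(p) = -4.491853, -p*log2(p) = 0.199638
  p = 18/45 = 0.400000: log2(p) = -1.321928, -p*log2(p) = 0.528771
  p = 16/45 = 0.355556: log2(p) = -1.491853, -p*log2(p) = 0.530437
  p = 9/45 = 0.200000: log2(p) = -2.321928, -p*log2(p) = 0.464386
H = 0.199638 + 0.528771 + 0.530437 + 0.464386 = 1.723232

H = 1.7232 bits/symbol


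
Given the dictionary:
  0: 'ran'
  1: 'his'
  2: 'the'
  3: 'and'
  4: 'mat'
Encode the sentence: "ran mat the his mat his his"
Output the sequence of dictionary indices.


Look up each word in the dictionary:
  'ran' -> 0
  'mat' -> 4
  'the' -> 2
  'his' -> 1
  'mat' -> 4
  'his' -> 1
  'his' -> 1

Encoded: [0, 4, 2, 1, 4, 1, 1]


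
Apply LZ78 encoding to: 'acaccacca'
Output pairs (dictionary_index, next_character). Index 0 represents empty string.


LZ78 encoding steps:
Dictionary: {0: ''}
Step 1: w='' (idx 0), next='a' -> output (0, 'a'), add 'a' as idx 1
Step 2: w='' (idx 0), next='c' -> output (0, 'c'), add 'c' as idx 2
Step 3: w='a' (idx 1), next='c' -> output (1, 'c'), add 'ac' as idx 3
Step 4: w='c' (idx 2), next='a' -> output (2, 'a'), add 'ca' as idx 4
Step 5: w='c' (idx 2), next='c' -> output (2, 'c'), add 'cc' as idx 5
Step 6: w='a' (idx 1), end of input -> output (1, '')


Encoded: [(0, 'a'), (0, 'c'), (1, 'c'), (2, 'a'), (2, 'c'), (1, '')]


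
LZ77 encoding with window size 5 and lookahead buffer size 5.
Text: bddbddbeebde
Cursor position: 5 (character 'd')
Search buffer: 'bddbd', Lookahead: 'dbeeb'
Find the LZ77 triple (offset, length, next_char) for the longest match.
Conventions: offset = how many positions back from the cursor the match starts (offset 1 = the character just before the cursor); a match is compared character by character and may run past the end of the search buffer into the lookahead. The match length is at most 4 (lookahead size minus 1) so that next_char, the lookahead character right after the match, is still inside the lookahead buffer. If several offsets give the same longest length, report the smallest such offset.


Try each offset into the search buffer:
  offset=1 (pos 4, char 'd'): match length 1
  offset=2 (pos 3, char 'b'): match length 0
  offset=3 (pos 2, char 'd'): match length 2
  offset=4 (pos 1, char 'd'): match length 1
  offset=5 (pos 0, char 'b'): match length 0
Longest match has length 2 at offset 3.
next_char = character at position 5 + 2 = 7 -> 'e'

Best match: offset=3, length=2 (matching 'db' starting at position 2)
LZ77 triple: (3, 2, 'e')


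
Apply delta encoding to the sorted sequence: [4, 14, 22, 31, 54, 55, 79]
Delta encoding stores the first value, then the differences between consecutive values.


First value: 4
Deltas:
  14 - 4 = 10
  22 - 14 = 8
  31 - 22 = 9
  54 - 31 = 23
  55 - 54 = 1
  79 - 55 = 24


Delta encoded: [4, 10, 8, 9, 23, 1, 24]


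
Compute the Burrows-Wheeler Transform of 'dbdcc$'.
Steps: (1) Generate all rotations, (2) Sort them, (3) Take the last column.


Rotations (sorted):
  0: $dbdcc -> last char: c
  1: bdcc$d -> last char: d
  2: c$dbdc -> last char: c
  3: cc$dbd -> last char: d
  4: dbdcc$ -> last char: $
  5: dcc$db -> last char: b


BWT = cdcd$b


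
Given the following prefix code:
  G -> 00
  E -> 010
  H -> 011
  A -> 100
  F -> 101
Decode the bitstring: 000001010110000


Decoding step by step:
Bits 00 -> G
Bits 00 -> G
Bits 010 -> E
Bits 101 -> F
Bits 100 -> A
Bits 00 -> G


Decoded message: GGEFAG


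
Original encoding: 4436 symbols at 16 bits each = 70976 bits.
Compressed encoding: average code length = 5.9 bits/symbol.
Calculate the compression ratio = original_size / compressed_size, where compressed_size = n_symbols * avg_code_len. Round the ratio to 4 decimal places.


original_size = n_symbols * orig_bits = 4436 * 16 = 70976 bits
compressed_size = n_symbols * avg_code_len = 4436 * 5.9 = 26172.4 bits
ratio = original_size / compressed_size = 70976 / 26172.4 = 2.7119

Compression ratio = 2.7119


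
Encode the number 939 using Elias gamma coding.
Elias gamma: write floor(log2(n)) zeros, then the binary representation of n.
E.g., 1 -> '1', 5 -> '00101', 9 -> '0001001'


num_bits = floor(log2(939)) + 1 = 10
leading_zeros = num_bits - 1 = 9
binary(939) = 1110101011

Elias gamma(939) = '000000000' + '1110101011' = 0000000001110101011 (19 bits)


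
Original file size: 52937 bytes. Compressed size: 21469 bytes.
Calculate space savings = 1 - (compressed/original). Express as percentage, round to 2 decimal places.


ratio = compressed/original = 21469/52937 = 0.405558
savings = 1 - ratio = 1 - 0.405558 = 0.594442
as a percentage: 0.594442 * 100 = 59.44%

Space savings = 1 - 21469/52937 = 59.44%


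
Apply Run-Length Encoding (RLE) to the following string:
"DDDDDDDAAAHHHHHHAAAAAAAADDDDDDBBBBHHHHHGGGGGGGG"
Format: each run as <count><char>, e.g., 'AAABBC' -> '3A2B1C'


Scanning runs left to right:
  i=0: run of 'D' x 7 -> '7D'
  i=7: run of 'A' x 3 -> '3A'
  i=10: run of 'H' x 6 -> '6H'
  i=16: run of 'A' x 8 -> '8A'
  i=24: run of 'D' x 6 -> '6D'
  i=30: run of 'B' x 4 -> '4B'
  i=34: run of 'H' x 5 -> '5H'
  i=39: run of 'G' x 8 -> '8G'

RLE = 7D3A6H8A6D4B5H8G


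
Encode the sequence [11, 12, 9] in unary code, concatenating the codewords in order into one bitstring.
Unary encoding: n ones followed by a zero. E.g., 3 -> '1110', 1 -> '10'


Encode each number as n ones followed by a terminating 0:
  11 -> 111111111110 (12 bits)
  12 -> 1111111111110 (13 bits)
  9 -> 1111111110 (10 bits)
Total length = 12 + 13 + 10 = 35 bits.

Unary([11, 12, 9]) = 11111111111011111111111101111111110 (35 bits)


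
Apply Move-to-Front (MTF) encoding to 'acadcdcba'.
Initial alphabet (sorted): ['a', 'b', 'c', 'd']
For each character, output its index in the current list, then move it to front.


MTF encoding:
'a': index 0 in ['a', 'b', 'c', 'd'] -> ['a', 'b', 'c', 'd']
'c': index 2 in ['a', 'b', 'c', 'd'] -> ['c', 'a', 'b', 'd']
'a': index 1 in ['c', 'a', 'b', 'd'] -> ['a', 'c', 'b', 'd']
'd': index 3 in ['a', 'c', 'b', 'd'] -> ['d', 'a', 'c', 'b']
'c': index 2 in ['d', 'a', 'c', 'b'] -> ['c', 'd', 'a', 'b']
'd': index 1 in ['c', 'd', 'a', 'b'] -> ['d', 'c', 'a', 'b']
'c': index 1 in ['d', 'c', 'a', 'b'] -> ['c', 'd', 'a', 'b']
'b': index 3 in ['c', 'd', 'a', 'b'] -> ['b', 'c', 'd', 'a']
'a': index 3 in ['b', 'c', 'd', 'a'] -> ['a', 'b', 'c', 'd']


Output: [0, 2, 1, 3, 2, 1, 1, 3, 3]


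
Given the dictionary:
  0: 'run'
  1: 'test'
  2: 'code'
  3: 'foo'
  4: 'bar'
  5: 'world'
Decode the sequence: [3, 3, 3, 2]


Look up each index in the dictionary:
  3 -> 'foo'
  3 -> 'foo'
  3 -> 'foo'
  2 -> 'code'

Decoded: "foo foo foo code"


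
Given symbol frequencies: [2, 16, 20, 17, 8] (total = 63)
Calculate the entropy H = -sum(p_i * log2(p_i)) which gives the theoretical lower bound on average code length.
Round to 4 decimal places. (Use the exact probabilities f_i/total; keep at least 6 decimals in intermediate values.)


Per-symbol terms -p_i * log2(p_i) with p_i = f_i/63:
  p = 2/63 = 0.031746: log2(p) = -4.977280, -p*log2(p) = 0.158009
  p = 16/63 = 0.253968: log2(p) = -1.977280, -p*log2(p) = 0.502166
  p = 20/63 = 0.317460: log2(p) = -1.655352, -p*log2(p) = 0.525509
  p = 17/63 = 0.269841: log2(p) = -1.889817, -p*log2(p) = 0.509951
  p = 8/63 = 0.126984: log2(p) = -2.977280, -p*log2(p) = 0.378067
H = 0.158009 + 0.502166 + 0.525509 + 0.509951 + 0.378067 = 2.073702

H = 2.0737 bits/symbol


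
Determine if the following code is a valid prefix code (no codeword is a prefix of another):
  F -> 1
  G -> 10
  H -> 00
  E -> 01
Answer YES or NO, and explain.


Checking each pair (does one codeword prefix another?):
  F='1' vs G='10': prefix -- VIOLATION

NO -- this is NOT a valid prefix code. F (1) is a prefix of G (10).


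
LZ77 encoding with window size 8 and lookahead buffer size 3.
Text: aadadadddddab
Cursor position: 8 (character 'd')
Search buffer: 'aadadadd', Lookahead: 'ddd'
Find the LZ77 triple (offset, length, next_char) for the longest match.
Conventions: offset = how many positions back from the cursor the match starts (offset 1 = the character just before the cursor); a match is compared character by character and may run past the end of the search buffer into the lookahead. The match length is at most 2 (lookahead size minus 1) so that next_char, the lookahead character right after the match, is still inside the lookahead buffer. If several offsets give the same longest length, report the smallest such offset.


Try each offset into the search buffer:
  offset=1 (pos 7, char 'd'): match length 2
  offset=2 (pos 6, char 'd'): match length 2
  offset=3 (pos 5, char 'a'): match length 0
  offset=4 (pos 4, char 'd'): match length 1
  offset=5 (pos 3, char 'a'): match length 0
  offset=6 (pos 2, char 'd'): match length 1
  offset=7 (pos 1, char 'a'): match length 0
  offset=8 (pos 0, char 'a'): match length 0
Longest match has length 2, found at offsets 1, 2; take the smallest, offset 1.
next_char = character at position 8 + 2 = 10 -> 'd'

Best match: offset=1, length=2 (matching 'dd' starting at position 7)
LZ77 triple: (1, 2, 'd')


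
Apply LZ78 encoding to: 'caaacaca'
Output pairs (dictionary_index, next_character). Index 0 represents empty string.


LZ78 encoding steps:
Dictionary: {0: ''}
Step 1: w='' (idx 0), next='c' -> output (0, 'c'), add 'c' as idx 1
Step 2: w='' (idx 0), next='a' -> output (0, 'a'), add 'a' as idx 2
Step 3: w='a' (idx 2), next='a' -> output (2, 'a'), add 'aa' as idx 3
Step 4: w='c' (idx 1), next='a' -> output (1, 'a'), add 'ca' as idx 4
Step 5: w='ca' (idx 4), end of input -> output (4, '')


Encoded: [(0, 'c'), (0, 'a'), (2, 'a'), (1, 'a'), (4, '')]


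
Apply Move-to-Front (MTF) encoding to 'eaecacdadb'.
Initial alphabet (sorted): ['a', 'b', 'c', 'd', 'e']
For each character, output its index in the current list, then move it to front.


MTF encoding:
'e': index 4 in ['a', 'b', 'c', 'd', 'e'] -> ['e', 'a', 'b', 'c', 'd']
'a': index 1 in ['e', 'a', 'b', 'c', 'd'] -> ['a', 'e', 'b', 'c', 'd']
'e': index 1 in ['a', 'e', 'b', 'c', 'd'] -> ['e', 'a', 'b', 'c', 'd']
'c': index 3 in ['e', 'a', 'b', 'c', 'd'] -> ['c', 'e', 'a', 'b', 'd']
'a': index 2 in ['c', 'e', 'a', 'b', 'd'] -> ['a', 'c', 'e', 'b', 'd']
'c': index 1 in ['a', 'c', 'e', 'b', 'd'] -> ['c', 'a', 'e', 'b', 'd']
'd': index 4 in ['c', 'a', 'e', 'b', 'd'] -> ['d', 'c', 'a', 'e', 'b']
'a': index 2 in ['d', 'c', 'a', 'e', 'b'] -> ['a', 'd', 'c', 'e', 'b']
'd': index 1 in ['a', 'd', 'c', 'e', 'b'] -> ['d', 'a', 'c', 'e', 'b']
'b': index 4 in ['d', 'a', 'c', 'e', 'b'] -> ['b', 'd', 'a', 'c', 'e']


Output: [4, 1, 1, 3, 2, 1, 4, 2, 1, 4]


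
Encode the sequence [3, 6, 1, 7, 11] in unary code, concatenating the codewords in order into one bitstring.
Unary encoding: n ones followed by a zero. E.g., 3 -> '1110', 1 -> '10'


Encode each number as n ones followed by a terminating 0:
  3 -> 1110 (4 bits)
  6 -> 1111110 (7 bits)
  1 -> 10 (2 bits)
  7 -> 11111110 (8 bits)
  11 -> 111111111110 (12 bits)
Total length = 4 + 7 + 2 + 8 + 12 = 33 bits.

Unary([3, 6, 1, 7, 11]) = 111011111101011111110111111111110 (33 bits)


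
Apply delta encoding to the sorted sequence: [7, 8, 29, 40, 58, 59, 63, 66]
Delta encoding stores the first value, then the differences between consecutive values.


First value: 7
Deltas:
  8 - 7 = 1
  29 - 8 = 21
  40 - 29 = 11
  58 - 40 = 18
  59 - 58 = 1
  63 - 59 = 4
  66 - 63 = 3


Delta encoded: [7, 1, 21, 11, 18, 1, 4, 3]


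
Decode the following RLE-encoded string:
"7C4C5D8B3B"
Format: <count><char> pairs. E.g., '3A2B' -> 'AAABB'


Expanding each <count><char> pair:
  7C -> 'CCCCCCC'
  4C -> 'CCCC'
  5D -> 'DDDDD'
  8B -> 'BBBBBBBB'
  3B -> 'BBB'

Decoded = CCCCCCCCCCCDDDDDBBBBBBBBBBB


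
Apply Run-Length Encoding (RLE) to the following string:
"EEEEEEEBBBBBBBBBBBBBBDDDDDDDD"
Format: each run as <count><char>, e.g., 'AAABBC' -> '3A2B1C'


Scanning runs left to right:
  i=0: run of 'E' x 7 -> '7E'
  i=7: run of 'B' x 14 -> '14B'
  i=21: run of 'D' x 8 -> '8D'

RLE = 7E14B8D


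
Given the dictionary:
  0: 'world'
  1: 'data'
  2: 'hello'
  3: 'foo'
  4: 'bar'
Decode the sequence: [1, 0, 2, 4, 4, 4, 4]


Look up each index in the dictionary:
  1 -> 'data'
  0 -> 'world'
  2 -> 'hello'
  4 -> 'bar'
  4 -> 'bar'
  4 -> 'bar'
  4 -> 'bar'

Decoded: "data world hello bar bar bar bar"


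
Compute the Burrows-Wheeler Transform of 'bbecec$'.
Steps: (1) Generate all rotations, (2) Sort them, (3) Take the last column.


Rotations (sorted):
  0: $bbecec -> last char: c
  1: bbecec$ -> last char: $
  2: becec$b -> last char: b
  3: c$bbece -> last char: e
  4: cec$bbe -> last char: e
  5: ec$bbec -> last char: c
  6: ecec$bb -> last char: b


BWT = c$beecb


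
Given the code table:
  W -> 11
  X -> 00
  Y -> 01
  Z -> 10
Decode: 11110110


Decoding:
11 -> W
11 -> W
01 -> Y
10 -> Z


Result: WWYZ


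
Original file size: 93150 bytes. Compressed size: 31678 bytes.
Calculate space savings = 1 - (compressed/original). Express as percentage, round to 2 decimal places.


ratio = compressed/original = 31678/93150 = 0.340075
savings = 1 - ratio = 1 - 0.340075 = 0.659925
as a percentage: 0.659925 * 100 = 65.99%

Space savings = 1 - 31678/93150 = 65.99%


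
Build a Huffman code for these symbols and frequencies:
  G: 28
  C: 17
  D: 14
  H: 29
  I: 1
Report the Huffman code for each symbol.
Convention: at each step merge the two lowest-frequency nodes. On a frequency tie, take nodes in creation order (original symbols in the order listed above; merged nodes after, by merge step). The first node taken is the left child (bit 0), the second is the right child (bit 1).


Huffman tree construction:
Step 1: Merge I(1) + D(14) = 15
Step 2: Merge (I+D)(15) + C(17) = 32
Step 3: Merge G(28) + H(29) = 57
Step 4: Merge ((I+D)+C)(32) + (G+H)(57) = 89
Read each symbol's code off the tree from the root (left child = 0, right child = 1).

Codes:
  G: 10 (length 2)
  C: 01 (length 2)
  D: 001 (length 3)
  H: 11 (length 2)
  I: 000 (length 3)
Average code length: 193/89 = 2.1685 bits/symbol


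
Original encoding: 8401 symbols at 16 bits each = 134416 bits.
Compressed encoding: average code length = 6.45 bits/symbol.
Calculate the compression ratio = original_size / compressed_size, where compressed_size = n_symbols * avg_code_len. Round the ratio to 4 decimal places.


original_size = n_symbols * orig_bits = 8401 * 16 = 134416 bits
compressed_size = n_symbols * avg_code_len = 8401 * 6.45 = 54186.45 bits
ratio = original_size / compressed_size = 134416 / 54186.45 = 2.4806

Compression ratio = 2.4806


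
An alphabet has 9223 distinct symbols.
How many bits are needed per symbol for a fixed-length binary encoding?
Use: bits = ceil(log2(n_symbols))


log2(9223) = 13.171
Bracket: 2^13 = 8192 < 9223 <= 2^14 = 16384
So ceil(log2(9223)) = 14

bits = ceil(log2(9223)) = ceil(13.171) = 14 bits


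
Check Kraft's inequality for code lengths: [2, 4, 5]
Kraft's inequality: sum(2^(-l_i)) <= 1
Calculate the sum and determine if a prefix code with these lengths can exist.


Sum = 2^(-2) + 2^(-4) + 2^(-5)
    = 0.25 + 0.0625 + 0.03125
    = 11/32 = 0.34375
Since 0.34375 <= 1, Kraft's inequality IS satisfied.
A prefix code with these lengths CAN exist.

Kraft sum = 0.34375. Satisfied.


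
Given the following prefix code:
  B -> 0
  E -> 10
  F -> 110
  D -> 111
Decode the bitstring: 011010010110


Decoding step by step:
Bits 0 -> B
Bits 110 -> F
Bits 10 -> E
Bits 0 -> B
Bits 10 -> E
Bits 110 -> F


Decoded message: BFEBEF


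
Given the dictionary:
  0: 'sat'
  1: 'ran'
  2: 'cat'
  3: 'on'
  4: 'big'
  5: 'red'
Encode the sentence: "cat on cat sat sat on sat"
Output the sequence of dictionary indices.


Look up each word in the dictionary:
  'cat' -> 2
  'on' -> 3
  'cat' -> 2
  'sat' -> 0
  'sat' -> 0
  'on' -> 3
  'sat' -> 0

Encoded: [2, 3, 2, 0, 0, 3, 0]


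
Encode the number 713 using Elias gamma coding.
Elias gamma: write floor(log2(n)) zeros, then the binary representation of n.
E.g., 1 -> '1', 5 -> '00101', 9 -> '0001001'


num_bits = floor(log2(713)) + 1 = 10
leading_zeros = num_bits - 1 = 9
binary(713) = 1011001001

Elias gamma(713) = '000000000' + '1011001001' = 0000000001011001001 (19 bits)


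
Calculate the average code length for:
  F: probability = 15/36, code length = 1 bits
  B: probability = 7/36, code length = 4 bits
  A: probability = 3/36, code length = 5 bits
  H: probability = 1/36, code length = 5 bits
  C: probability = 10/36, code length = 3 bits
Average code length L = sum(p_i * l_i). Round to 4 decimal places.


Weighted contributions p_i * l_i:
  F: (15/36) * 1 = 15/36
  B: (7/36) * 4 = 28/36
  A: (3/36) * 5 = 15/36
  H: (1/36) * 5 = 5/36
  C: (10/36) * 3 = 30/36
Sum = (15 + 28 + 15 + 5 + 30)/36 = 93/36

L = 93/36 = 2.5833 bits/symbol


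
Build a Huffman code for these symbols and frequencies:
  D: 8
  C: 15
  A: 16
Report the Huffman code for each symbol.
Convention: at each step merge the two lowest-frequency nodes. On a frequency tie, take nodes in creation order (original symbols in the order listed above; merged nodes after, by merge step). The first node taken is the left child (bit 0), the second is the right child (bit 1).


Huffman tree construction:
Step 1: Merge D(8) + C(15) = 23
Step 2: Merge A(16) + (D+C)(23) = 39
Read each symbol's code off the tree from the root (left child = 0, right child = 1).

Codes:
  D: 10 (length 2)
  C: 11 (length 2)
  A: 0 (length 1)
Average code length: 62/39 = 1.5897 bits/symbol


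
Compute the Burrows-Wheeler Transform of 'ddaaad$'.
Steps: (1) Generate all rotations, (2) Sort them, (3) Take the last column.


Rotations (sorted):
  0: $ddaaad -> last char: d
  1: aaad$dd -> last char: d
  2: aad$dda -> last char: a
  3: ad$ddaa -> last char: a
  4: d$ddaaa -> last char: a
  5: daaad$d -> last char: d
  6: ddaaad$ -> last char: $


BWT = ddaaad$


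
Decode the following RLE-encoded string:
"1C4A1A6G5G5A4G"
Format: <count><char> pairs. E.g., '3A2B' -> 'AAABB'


Expanding each <count><char> pair:
  1C -> 'C'
  4A -> 'AAAA'
  1A -> 'A'
  6G -> 'GGGGGG'
  5G -> 'GGGGG'
  5A -> 'AAAAA'
  4G -> 'GGGG'

Decoded = CAAAAAGGGGGGGGGGGAAAAAGGGG


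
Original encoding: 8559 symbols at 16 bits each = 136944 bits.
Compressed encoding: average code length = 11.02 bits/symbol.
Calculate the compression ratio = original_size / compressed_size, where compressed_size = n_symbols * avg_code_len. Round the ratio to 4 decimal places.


original_size = n_symbols * orig_bits = 8559 * 16 = 136944 bits
compressed_size = n_symbols * avg_code_len = 8559 * 11.02 = 94320.18 bits
ratio = original_size / compressed_size = 136944 / 94320.18 = 1.4519

Compression ratio = 1.4519


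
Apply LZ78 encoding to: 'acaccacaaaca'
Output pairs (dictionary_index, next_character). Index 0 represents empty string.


LZ78 encoding steps:
Dictionary: {0: ''}
Step 1: w='' (idx 0), next='a' -> output (0, 'a'), add 'a' as idx 1
Step 2: w='' (idx 0), next='c' -> output (0, 'c'), add 'c' as idx 2
Step 3: w='a' (idx 1), next='c' -> output (1, 'c'), add 'ac' as idx 3
Step 4: w='c' (idx 2), next='a' -> output (2, 'a'), add 'ca' as idx 4
Step 5: w='ca' (idx 4), next='a' -> output (4, 'a'), add 'caa' as idx 5
Step 6: w='ac' (idx 3), next='a' -> output (3, 'a'), add 'aca' as idx 6


Encoded: [(0, 'a'), (0, 'c'), (1, 'c'), (2, 'a'), (4, 'a'), (3, 'a')]


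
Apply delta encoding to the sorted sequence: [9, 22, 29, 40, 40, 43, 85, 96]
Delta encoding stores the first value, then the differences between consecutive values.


First value: 9
Deltas:
  22 - 9 = 13
  29 - 22 = 7
  40 - 29 = 11
  40 - 40 = 0
  43 - 40 = 3
  85 - 43 = 42
  96 - 85 = 11


Delta encoded: [9, 13, 7, 11, 0, 3, 42, 11]


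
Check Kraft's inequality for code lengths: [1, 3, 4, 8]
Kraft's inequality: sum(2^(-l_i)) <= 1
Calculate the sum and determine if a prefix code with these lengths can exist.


Sum = 2^(-1) + 2^(-3) + 2^(-4) + 2^(-8)
    = 0.5 + 0.125 + 0.0625 + 0.00390625
    = 177/256 = 0.69140625
Since 0.69140625 <= 1, Kraft's inequality IS satisfied.
A prefix code with these lengths CAN exist.

Kraft sum = 0.69140625. Satisfied.


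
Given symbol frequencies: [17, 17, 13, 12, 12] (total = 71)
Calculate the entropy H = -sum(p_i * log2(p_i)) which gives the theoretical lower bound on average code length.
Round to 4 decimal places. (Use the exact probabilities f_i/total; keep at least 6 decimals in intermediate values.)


Per-symbol terms -p_i * log2(p_i) with p_i = f_i/71:
  p = 17/71 = 0.239437: log2(p) = -2.062284, -p*log2(p) = 0.493786
  p = 17/71 = 0.239437: log2(p) = -2.062284, -p*log2(p) = 0.493786
  p = 13/71 = 0.183099: log2(p) = -2.449307, -p*log2(p) = 0.448465
  p = 12/71 = 0.169014: log2(p) = -2.564785, -p*log2(p) = 0.433485
  p = 12/71 = 0.169014: log2(p) = -2.564785, -p*log2(p) = 0.433485
H = 0.493786 + 0.493786 + 0.448465 + 0.433485 + 0.433485 = 2.303007

H = 2.303 bits/symbol


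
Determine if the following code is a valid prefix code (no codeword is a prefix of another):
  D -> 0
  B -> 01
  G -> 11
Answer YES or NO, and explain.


Checking each pair (does one codeword prefix another?):
  D='0' vs B='01': prefix -- VIOLATION

NO -- this is NOT a valid prefix code. D (0) is a prefix of B (01).


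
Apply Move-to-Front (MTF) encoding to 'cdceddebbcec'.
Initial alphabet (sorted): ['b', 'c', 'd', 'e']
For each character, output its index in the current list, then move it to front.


MTF encoding:
'c': index 1 in ['b', 'c', 'd', 'e'] -> ['c', 'b', 'd', 'e']
'd': index 2 in ['c', 'b', 'd', 'e'] -> ['d', 'c', 'b', 'e']
'c': index 1 in ['d', 'c', 'b', 'e'] -> ['c', 'd', 'b', 'e']
'e': index 3 in ['c', 'd', 'b', 'e'] -> ['e', 'c', 'd', 'b']
'd': index 2 in ['e', 'c', 'd', 'b'] -> ['d', 'e', 'c', 'b']
'd': index 0 in ['d', 'e', 'c', 'b'] -> ['d', 'e', 'c', 'b']
'e': index 1 in ['d', 'e', 'c', 'b'] -> ['e', 'd', 'c', 'b']
'b': index 3 in ['e', 'd', 'c', 'b'] -> ['b', 'e', 'd', 'c']
'b': index 0 in ['b', 'e', 'd', 'c'] -> ['b', 'e', 'd', 'c']
'c': index 3 in ['b', 'e', 'd', 'c'] -> ['c', 'b', 'e', 'd']
'e': index 2 in ['c', 'b', 'e', 'd'] -> ['e', 'c', 'b', 'd']
'c': index 1 in ['e', 'c', 'b', 'd'] -> ['c', 'e', 'b', 'd']


Output: [1, 2, 1, 3, 2, 0, 1, 3, 0, 3, 2, 1]


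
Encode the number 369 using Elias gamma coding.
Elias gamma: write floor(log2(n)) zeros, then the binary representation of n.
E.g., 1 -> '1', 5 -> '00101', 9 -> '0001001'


num_bits = floor(log2(369)) + 1 = 9
leading_zeros = num_bits - 1 = 8
binary(369) = 101110001

Elias gamma(369) = '00000000' + '101110001' = 00000000101110001 (17 bits)


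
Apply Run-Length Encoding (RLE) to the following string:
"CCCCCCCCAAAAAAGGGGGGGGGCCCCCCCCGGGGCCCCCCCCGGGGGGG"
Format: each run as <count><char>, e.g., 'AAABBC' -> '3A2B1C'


Scanning runs left to right:
  i=0: run of 'C' x 8 -> '8C'
  i=8: run of 'A' x 6 -> '6A'
  i=14: run of 'G' x 9 -> '9G'
  i=23: run of 'C' x 8 -> '8C'
  i=31: run of 'G' x 4 -> '4G'
  i=35: run of 'C' x 8 -> '8C'
  i=43: run of 'G' x 7 -> '7G'

RLE = 8C6A9G8C4G8C7G


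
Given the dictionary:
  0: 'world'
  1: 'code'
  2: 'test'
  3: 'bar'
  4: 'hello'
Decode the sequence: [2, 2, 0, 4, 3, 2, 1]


Look up each index in the dictionary:
  2 -> 'test'
  2 -> 'test'
  0 -> 'world'
  4 -> 'hello'
  3 -> 'bar'
  2 -> 'test'
  1 -> 'code'

Decoded: "test test world hello bar test code"


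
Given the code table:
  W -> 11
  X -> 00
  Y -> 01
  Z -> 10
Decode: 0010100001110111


Decoding:
00 -> X
10 -> Z
10 -> Z
00 -> X
01 -> Y
11 -> W
01 -> Y
11 -> W


Result: XZZXYWYW


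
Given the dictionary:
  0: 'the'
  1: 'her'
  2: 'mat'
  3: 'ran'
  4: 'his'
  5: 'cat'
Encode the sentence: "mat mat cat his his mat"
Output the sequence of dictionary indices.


Look up each word in the dictionary:
  'mat' -> 2
  'mat' -> 2
  'cat' -> 5
  'his' -> 4
  'his' -> 4
  'mat' -> 2

Encoded: [2, 2, 5, 4, 4, 2]


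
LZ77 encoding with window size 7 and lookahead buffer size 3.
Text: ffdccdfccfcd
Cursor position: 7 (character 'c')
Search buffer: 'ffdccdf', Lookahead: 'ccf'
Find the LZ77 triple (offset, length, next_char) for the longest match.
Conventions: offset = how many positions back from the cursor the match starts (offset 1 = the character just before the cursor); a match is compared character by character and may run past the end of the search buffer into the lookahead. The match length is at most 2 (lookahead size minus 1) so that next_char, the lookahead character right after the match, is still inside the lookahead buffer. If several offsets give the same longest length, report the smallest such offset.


Try each offset into the search buffer:
  offset=1 (pos 6, char 'f'): match length 0
  offset=2 (pos 5, char 'd'): match length 0
  offset=3 (pos 4, char 'c'): match length 1
  offset=4 (pos 3, char 'c'): match length 2
  offset=5 (pos 2, char 'd'): match length 0
  offset=6 (pos 1, char 'f'): match length 0
  offset=7 (pos 0, char 'f'): match length 0
Longest match has length 2 at offset 4.
next_char = character at position 7 + 2 = 9 -> 'f'

Best match: offset=4, length=2 (matching 'cc' starting at position 3)
LZ77 triple: (4, 2, 'f')


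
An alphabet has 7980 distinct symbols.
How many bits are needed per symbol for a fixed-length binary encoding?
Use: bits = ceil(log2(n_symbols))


log2(7980) = 12.9622
Bracket: 2^12 = 4096 < 7980 <= 2^13 = 8192
So ceil(log2(7980)) = 13

bits = ceil(log2(7980)) = ceil(12.9622) = 13 bits


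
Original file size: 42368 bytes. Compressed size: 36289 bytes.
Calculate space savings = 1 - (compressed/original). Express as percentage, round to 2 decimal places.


ratio = compressed/original = 36289/42368 = 0.856519
savings = 1 - ratio = 1 - 0.856519 = 0.143481
as a percentage: 0.143481 * 100 = 14.35%

Space savings = 1 - 36289/42368 = 14.35%


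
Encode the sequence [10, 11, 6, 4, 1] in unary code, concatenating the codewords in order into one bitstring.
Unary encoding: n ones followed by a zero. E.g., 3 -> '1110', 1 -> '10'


Encode each number as n ones followed by a terminating 0:
  10 -> 11111111110 (11 bits)
  11 -> 111111111110 (12 bits)
  6 -> 1111110 (7 bits)
  4 -> 11110 (5 bits)
  1 -> 10 (2 bits)
Total length = 11 + 12 + 7 + 5 + 2 = 37 bits.

Unary([10, 11, 6, 4, 1]) = 1111111111011111111111011111101111010 (37 bits)


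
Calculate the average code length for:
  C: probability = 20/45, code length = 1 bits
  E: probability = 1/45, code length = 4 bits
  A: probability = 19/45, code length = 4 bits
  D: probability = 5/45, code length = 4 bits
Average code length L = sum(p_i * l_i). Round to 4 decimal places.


Weighted contributions p_i * l_i:
  C: (20/45) * 1 = 20/45
  E: (1/45) * 4 = 4/45
  A: (19/45) * 4 = 76/45
  D: (5/45) * 4 = 20/45
Sum = (20 + 4 + 76 + 20)/45 = 120/45

L = 120/45 = 2.6667 bits/symbol


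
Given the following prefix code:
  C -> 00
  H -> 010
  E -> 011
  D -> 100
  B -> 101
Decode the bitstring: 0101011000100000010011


Decoding step by step:
Bits 010 -> H
Bits 101 -> B
Bits 100 -> D
Bits 010 -> H
Bits 00 -> C
Bits 00 -> C
Bits 010 -> H
Bits 011 -> E


Decoded message: HBDHCCHE


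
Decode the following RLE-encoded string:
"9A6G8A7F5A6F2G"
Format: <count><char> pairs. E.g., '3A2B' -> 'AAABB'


Expanding each <count><char> pair:
  9A -> 'AAAAAAAAA'
  6G -> 'GGGGGG'
  8A -> 'AAAAAAAA'
  7F -> 'FFFFFFF'
  5A -> 'AAAAA'
  6F -> 'FFFFFF'
  2G -> 'GG'

Decoded = AAAAAAAAAGGGGGGAAAAAAAAFFFFFFFAAAAAFFFFFFGG


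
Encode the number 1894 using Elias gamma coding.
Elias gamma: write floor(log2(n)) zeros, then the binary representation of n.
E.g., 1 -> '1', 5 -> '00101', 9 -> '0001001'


num_bits = floor(log2(1894)) + 1 = 11
leading_zeros = num_bits - 1 = 10
binary(1894) = 11101100110

Elias gamma(1894) = '0000000000' + '11101100110' = 000000000011101100110 (21 bits)


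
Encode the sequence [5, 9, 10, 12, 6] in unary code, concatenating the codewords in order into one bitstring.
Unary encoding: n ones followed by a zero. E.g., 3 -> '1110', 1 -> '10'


Encode each number as n ones followed by a terminating 0:
  5 -> 111110 (6 bits)
  9 -> 1111111110 (10 bits)
  10 -> 11111111110 (11 bits)
  12 -> 1111111111110 (13 bits)
  6 -> 1111110 (7 bits)
Total length = 6 + 10 + 11 + 13 + 7 = 47 bits.

Unary([5, 9, 10, 12, 6]) = 11111011111111101111111111011111111111101111110 (47 bits)
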